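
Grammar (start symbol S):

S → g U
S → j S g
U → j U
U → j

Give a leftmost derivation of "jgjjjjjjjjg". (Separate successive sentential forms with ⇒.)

S ⇒ jSg   [S → j S g]
jSg ⇒ jgUg   [S → g U]
jgUg ⇒ jgjUg   [U → j U]
jgjUg ⇒ jgjjUg   [U → j U]
jgjjUg ⇒ jgjjjUg   [U → j U]
jgjjjUg ⇒ jgjjjjUg   [U → j U]
jgjjjjUg ⇒ jgjjjjjUg   [U → j U]
jgjjjjjUg ⇒ jgjjjjjjUg   [U → j U]
jgjjjjjjUg ⇒ jgjjjjjjjUg   [U → j U]
jgjjjjjjjUg ⇒ jgjjjjjjjjg   [U → j]

S ⇒ jSg ⇒ jgUg ⇒ jgjUg ⇒ jgjjUg ⇒ jgjjjUg ⇒ jgjjjjUg ⇒ jgjjjjjUg ⇒ jgjjjjjjUg ⇒ jgjjjjjjjUg ⇒ jgjjjjjjjjg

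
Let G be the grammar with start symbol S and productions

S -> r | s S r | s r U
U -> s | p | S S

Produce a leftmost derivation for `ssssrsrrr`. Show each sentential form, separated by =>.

S=>sSr=>ssSrr=>sssSrrr=>ssssrUrrr=>ssssrsrrr

S => sSr   [S -> s S r]
sSr => ssSrr   [S -> s S r]
ssSrr => sssSrrr   [S -> s S r]
sssSrrr => ssssrUrrr   [S -> s r U]
ssssrUrrr => ssssrsrrr   [U -> s]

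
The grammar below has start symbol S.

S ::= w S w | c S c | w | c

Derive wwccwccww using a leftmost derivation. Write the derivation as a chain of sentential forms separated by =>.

S=>wSw=>wwSww=>wwcScww=>wwccSccww=>wwccwccww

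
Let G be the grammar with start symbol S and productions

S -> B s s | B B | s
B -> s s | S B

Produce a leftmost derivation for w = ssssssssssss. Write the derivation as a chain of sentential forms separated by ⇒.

S⇒BB⇒SBB⇒BssBB⇒ssssBB⇒ssssSBB⇒ssssBBBB⇒ssssssBBB⇒ssssssssBB⇒ssssssssssB⇒ssssssssssss

S ⇒ BB   [S -> B B]
BB ⇒ SBB   [B -> S B]
SBB ⇒ BssBB   [S -> B s s]
BssBB ⇒ ssssBB   [B -> s s]
ssssBB ⇒ ssssSBB   [B -> S B]
ssssSBB ⇒ ssssBBBB   [S -> B B]
ssssBBBB ⇒ ssssssBBB   [B -> s s]
ssssssBBB ⇒ ssssssssBB   [B -> s s]
ssssssssBB ⇒ ssssssssssB   [B -> s s]
ssssssssssB ⇒ ssssssssssss   [B -> s s]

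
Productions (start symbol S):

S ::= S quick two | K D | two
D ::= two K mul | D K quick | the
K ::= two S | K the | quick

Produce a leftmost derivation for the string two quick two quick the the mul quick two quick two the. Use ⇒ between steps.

S ⇒ K D   [S ::= K D]
K D ⇒ two S D   [K ::= two S]
two S D ⇒ two S quick two D   [S ::= S quick two]
two S quick two D ⇒ two S quick two quick two D   [S ::= S quick two]
two S quick two quick two D ⇒ two K D quick two quick two D   [S ::= K D]
two K D quick two quick two D ⇒ two quick D quick two quick two D   [K ::= quick]
two quick D quick two quick two D ⇒ two quick two K mul quick two quick two D   [D ::= two K mul]
two quick two K mul quick two quick two D ⇒ two quick two K the mul quick two quick two D   [K ::= K the]
two quick two K the mul quick two quick two D ⇒ two quick two K the the mul quick two quick two D   [K ::= K the]
two quick two K the the mul quick two quick two D ⇒ two quick two quick the the mul quick two quick two D   [K ::= quick]
two quick two quick the the mul quick two quick two D ⇒ two quick two quick the the mul quick two quick two the   [D ::= the]

S ⇒ K D ⇒ two S D ⇒ two S quick two D ⇒ two S quick two quick two D ⇒ two K D quick two quick two D ⇒ two quick D quick two quick two D ⇒ two quick two K mul quick two quick two D ⇒ two quick two K the mul quick two quick two D ⇒ two quick two K the the mul quick two quick two D ⇒ two quick two quick the the mul quick two quick two D ⇒ two quick two quick the the mul quick two quick two the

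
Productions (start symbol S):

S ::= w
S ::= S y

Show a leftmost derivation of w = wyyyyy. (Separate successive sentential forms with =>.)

S => Sy => Syy => Syyy => Syyyy => Syyyyy => wyyyyy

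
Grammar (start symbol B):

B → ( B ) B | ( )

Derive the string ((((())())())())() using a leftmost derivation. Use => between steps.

B => (B)B => ((B)B)B => (((B)B)B)B => ((((B)B)B)B)B => ((((())B)B)B)B => ((((())())B)B)B => ((((())())())B)B => ((((())())())())B => ((((())())())())()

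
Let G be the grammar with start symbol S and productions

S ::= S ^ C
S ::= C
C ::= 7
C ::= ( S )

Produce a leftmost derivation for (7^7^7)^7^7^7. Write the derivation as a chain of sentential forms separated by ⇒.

S⇒S^C⇒S^C^C⇒S^C^C^C⇒C^C^C^C⇒(S)^C^C^C⇒(S^C)^C^C^C⇒(S^C^C)^C^C^C⇒(C^C^C)^C^C^C⇒(7^C^C)^C^C^C⇒(7^7^C)^C^C^C⇒(7^7^7)^C^C^C⇒(7^7^7)^7^C^C⇒(7^7^7)^7^7^C⇒(7^7^7)^7^7^7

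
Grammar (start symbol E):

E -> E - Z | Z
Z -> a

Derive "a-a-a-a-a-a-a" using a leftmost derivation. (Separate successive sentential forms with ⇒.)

E⇒E-Z⇒E-Z-Z⇒E-Z-Z-Z⇒E-Z-Z-Z-Z⇒E-Z-Z-Z-Z-Z⇒E-Z-Z-Z-Z-Z-Z⇒Z-Z-Z-Z-Z-Z-Z⇒a-Z-Z-Z-Z-Z-Z⇒a-a-Z-Z-Z-Z-Z⇒a-a-a-Z-Z-Z-Z⇒a-a-a-a-Z-Z-Z⇒a-a-a-a-a-Z-Z⇒a-a-a-a-a-a-Z⇒a-a-a-a-a-a-a

E ⇒ E-Z   [E -> E - Z]
E-Z ⇒ E-Z-Z   [E -> E - Z]
E-Z-Z ⇒ E-Z-Z-Z   [E -> E - Z]
E-Z-Z-Z ⇒ E-Z-Z-Z-Z   [E -> E - Z]
E-Z-Z-Z-Z ⇒ E-Z-Z-Z-Z-Z   [E -> E - Z]
E-Z-Z-Z-Z-Z ⇒ E-Z-Z-Z-Z-Z-Z   [E -> E - Z]
E-Z-Z-Z-Z-Z-Z ⇒ Z-Z-Z-Z-Z-Z-Z   [E -> Z]
Z-Z-Z-Z-Z-Z-Z ⇒ a-Z-Z-Z-Z-Z-Z   [Z -> a]
a-Z-Z-Z-Z-Z-Z ⇒ a-a-Z-Z-Z-Z-Z   [Z -> a]
a-a-Z-Z-Z-Z-Z ⇒ a-a-a-Z-Z-Z-Z   [Z -> a]
a-a-a-Z-Z-Z-Z ⇒ a-a-a-a-Z-Z-Z   [Z -> a]
a-a-a-a-Z-Z-Z ⇒ a-a-a-a-a-Z-Z   [Z -> a]
a-a-a-a-a-Z-Z ⇒ a-a-a-a-a-a-Z   [Z -> a]
a-a-a-a-a-a-Z ⇒ a-a-a-a-a-a-a   [Z -> a]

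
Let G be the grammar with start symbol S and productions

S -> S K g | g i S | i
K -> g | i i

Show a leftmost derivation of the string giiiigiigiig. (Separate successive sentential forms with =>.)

S => SKg   [S -> S K g]
SKg => SKgKg   [S -> S K g]
SKgKg => SKgKgKg   [S -> S K g]
SKgKgKg => giSKgKgKg   [S -> g i S]
giSKgKgKg => giiKgKgKg   [S -> i]
giiKgKgKg => giiiigKgKg   [K -> i i]
giiiigKgKg => giiiigiigKg   [K -> i i]
giiiigiigKg => giiiigiigiig   [K -> i i]

S => SKg => SKgKg => SKgKgKg => giSKgKgKg => giiKgKgKg => giiiigKgKg => giiiigiigKg => giiiigiigiig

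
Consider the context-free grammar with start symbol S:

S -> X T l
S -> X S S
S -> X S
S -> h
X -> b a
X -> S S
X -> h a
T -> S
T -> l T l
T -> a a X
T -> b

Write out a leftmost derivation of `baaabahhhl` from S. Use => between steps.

S => XTl   [S -> X T l]
XTl => baTl   [X -> b a]
baTl => baaaXl   [T -> a a X]
baaaXl => baaaSSl   [X -> S S]
baaaSSl => baaaXSSSl   [S -> X S S]
baaaXSSSl => baaabaSSSl   [X -> b a]
baaabaSSSl => baaabahSSl   [S -> h]
baaabahSSl => baaabahhSl   [S -> h]
baaabahhSl => baaabahhhl   [S -> h]

S=>XTl=>baTl=>baaaXl=>baaaSSl=>baaaXSSSl=>baaabaSSSl=>baaabahSSl=>baaabahhSl=>baaabahhhl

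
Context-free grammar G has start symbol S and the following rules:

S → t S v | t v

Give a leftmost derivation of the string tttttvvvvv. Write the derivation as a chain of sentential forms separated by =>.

S => tSv   [S → t S v]
tSv => ttSvv   [S → t S v]
ttSvv => tttSvvv   [S → t S v]
tttSvvv => ttttSvvvv   [S → t S v]
ttttSvvvv => tttttvvvvv   [S → t v]

S => tSv => ttSvv => tttSvvv => ttttSvvvv => tttttvvvvv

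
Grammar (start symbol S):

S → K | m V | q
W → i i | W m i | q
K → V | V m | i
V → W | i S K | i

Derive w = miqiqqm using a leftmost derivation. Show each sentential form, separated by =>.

S => mV   [S → m V]
mV => miSK   [V → i S K]
miSK => miqK   [S → q]
miqK => miqVm   [K → V m]
miqVm => miqiSKm   [V → i S K]
miqiSKm => miqiqKm   [S → q]
miqiqKm => miqiqVm   [K → V]
miqiqVm => miqiqWm   [V → W]
miqiqWm => miqiqqm   [W → q]

S=>mV=>miSK=>miqK=>miqVm=>miqiSKm=>miqiqKm=>miqiqVm=>miqiqWm=>miqiqqm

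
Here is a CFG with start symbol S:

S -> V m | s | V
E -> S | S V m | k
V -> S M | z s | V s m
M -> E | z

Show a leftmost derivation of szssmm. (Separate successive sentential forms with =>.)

S => V   [S -> V]
V => SM   [V -> S M]
SM => sM   [S -> s]
sM => sE   [M -> E]
sE => sS   [E -> S]
sS => sVm   [S -> V m]
sVm => sVsmm   [V -> V s m]
sVsmm => szssmm   [V -> z s]

S => V => SM => sM => sE => sS => sVm => sVsmm => szssmm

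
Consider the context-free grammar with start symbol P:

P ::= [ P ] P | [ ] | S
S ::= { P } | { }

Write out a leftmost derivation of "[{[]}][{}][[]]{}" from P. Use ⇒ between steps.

P ⇒ [P]P ⇒ [S]P ⇒ [{P}]P ⇒ [{[]}]P ⇒ [{[]}][P]P ⇒ [{[]}][S]P ⇒ [{[]}][{}]P ⇒ [{[]}][{}][P]P ⇒ [{[]}][{}][[]]P ⇒ [{[]}][{}][[]]S ⇒ [{[]}][{}][[]]{}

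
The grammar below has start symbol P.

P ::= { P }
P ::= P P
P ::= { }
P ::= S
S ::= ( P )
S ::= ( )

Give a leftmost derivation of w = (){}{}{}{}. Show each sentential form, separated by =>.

P => PP   [P ::= P P]
PP => PPP   [P ::= P P]
PPP => PPPP   [P ::= P P]
PPPP => SPPP   [P ::= S]
SPPP => ()PPP   [S ::= ( )]
()PPP => ()PPPP   [P ::= P P]
()PPPP => (){}PPP   [P ::= { }]
(){}PPP => (){}{}PP   [P ::= { }]
(){}{}PP => (){}{}{}P   [P ::= { }]
(){}{}{}P => (){}{}{}{}   [P ::= { }]

P => PP => PPP => PPPP => SPPP => ()PPP => ()PPPP => (){}PPP => (){}{}PP => (){}{}{}P => (){}{}{}{}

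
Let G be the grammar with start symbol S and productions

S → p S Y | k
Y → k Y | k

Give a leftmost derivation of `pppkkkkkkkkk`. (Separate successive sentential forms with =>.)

S => pSY   [S → p S Y]
pSY => ppSYY   [S → p S Y]
ppSYY => pppSYYY   [S → p S Y]
pppSYYY => pppkYYY   [S → k]
pppkYYY => pppkkYYY   [Y → k Y]
pppkkYYY => pppkkkYYY   [Y → k Y]
pppkkkYYY => pppkkkkYYY   [Y → k Y]
pppkkkkYYY => pppkkkkkYY   [Y → k]
pppkkkkkYY => pppkkkkkkYY   [Y → k Y]
pppkkkkkkYY => pppkkkkkkkYY   [Y → k Y]
pppkkkkkkkYY => pppkkkkkkkkY   [Y → k]
pppkkkkkkkkY => pppkkkkkkkkk   [Y → k]

S => pSY => ppSYY => pppSYYY => pppkYYY => pppkkYYY => pppkkkYYY => pppkkkkYYY => pppkkkkkYY => pppkkkkkkYY => pppkkkkkkkYY => pppkkkkkkkkY => pppkkkkkkkkk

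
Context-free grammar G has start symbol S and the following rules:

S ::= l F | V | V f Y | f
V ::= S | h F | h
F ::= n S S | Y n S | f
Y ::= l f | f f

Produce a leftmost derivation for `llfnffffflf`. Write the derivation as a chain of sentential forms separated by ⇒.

S ⇒ lF   [S ::= l F]
lF ⇒ lYnS   [F ::= Y n S]
lYnS ⇒ llfnS   [Y ::= l f]
llfnS ⇒ llfnVfY   [S ::= V f Y]
llfnVfY ⇒ llfnSfY   [V ::= S]
llfnSfY ⇒ llfnVfYfY   [S ::= V f Y]
llfnVfYfY ⇒ llfnSfYfY   [V ::= S]
llfnSfYfY ⇒ llfnffYfY   [S ::= f]
llfnffYfY ⇒ llfnfffffY   [Y ::= f f]
llfnfffffY ⇒ llfnffffflf   [Y ::= l f]

S⇒lF⇒lYnS⇒llfnS⇒llfnVfY⇒llfnSfY⇒llfnVfYfY⇒llfnSfYfY⇒llfnffYfY⇒llfnfffffY⇒llfnffffflf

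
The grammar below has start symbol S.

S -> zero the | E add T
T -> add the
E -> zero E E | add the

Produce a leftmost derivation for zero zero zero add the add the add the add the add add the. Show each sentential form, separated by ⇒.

S ⇒ E add T   [S -> E add T]
E add T ⇒ zero E E add T   [E -> zero E E]
zero E E add T ⇒ zero zero E E E add T   [E -> zero E E]
zero zero E E E add T ⇒ zero zero zero E E E E add T   [E -> zero E E]
zero zero zero E E E E add T ⇒ zero zero zero add the E E E add T   [E -> add the]
zero zero zero add the E E E add T ⇒ zero zero zero add the add the E E add T   [E -> add the]
zero zero zero add the add the E E add T ⇒ zero zero zero add the add the add the E add T   [E -> add the]
zero zero zero add the add the add the E add T ⇒ zero zero zero add the add the add the add the add T   [E -> add the]
zero zero zero add the add the add the add the add T ⇒ zero zero zero add the add the add the add the add add the   [T -> add the]

S ⇒ E add T ⇒ zero E E add T ⇒ zero zero E E E add T ⇒ zero zero zero E E E E add T ⇒ zero zero zero add the E E E add T ⇒ zero zero zero add the add the E E add T ⇒ zero zero zero add the add the add the E add T ⇒ zero zero zero add the add the add the add the add T ⇒ zero zero zero add the add the add the add the add add the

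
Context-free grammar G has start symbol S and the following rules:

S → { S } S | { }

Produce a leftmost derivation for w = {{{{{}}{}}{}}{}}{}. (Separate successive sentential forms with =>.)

S=>{S}S=>{{S}S}S=>{{{S}S}S}S=>{{{{S}S}S}S}S=>{{{{{}}S}S}S}S=>{{{{{}}{}}S}S}S=>{{{{{}}{}}{}}S}S=>{{{{{}}{}}{}}{}}S=>{{{{{}}{}}{}}{}}{}

S => {S}S   [S → { S } S]
{S}S => {{S}S}S   [S → { S } S]
{{S}S}S => {{{S}S}S}S   [S → { S } S]
{{{S}S}S}S => {{{{S}S}S}S}S   [S → { S } S]
{{{{S}S}S}S}S => {{{{{}}S}S}S}S   [S → { }]
{{{{{}}S}S}S}S => {{{{{}}{}}S}S}S   [S → { }]
{{{{{}}{}}S}S}S => {{{{{}}{}}{}}S}S   [S → { }]
{{{{{}}{}}{}}S}S => {{{{{}}{}}{}}{}}S   [S → { }]
{{{{{}}{}}{}}{}}S => {{{{{}}{}}{}}{}}{}   [S → { }]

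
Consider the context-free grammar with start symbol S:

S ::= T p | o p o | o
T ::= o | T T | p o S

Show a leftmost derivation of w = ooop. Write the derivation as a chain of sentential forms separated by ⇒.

S ⇒ Tp   [S ::= T p]
Tp ⇒ TTp   [T ::= T T]
TTp ⇒ TTTp   [T ::= T T]
TTTp ⇒ oTTp   [T ::= o]
oTTp ⇒ ooTp   [T ::= o]
ooTp ⇒ ooop   [T ::= o]

S⇒Tp⇒TTp⇒TTTp⇒oTTp⇒ooTp⇒ooop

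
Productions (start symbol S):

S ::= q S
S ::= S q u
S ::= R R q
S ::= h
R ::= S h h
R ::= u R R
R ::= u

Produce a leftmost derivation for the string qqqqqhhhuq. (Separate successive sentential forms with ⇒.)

S ⇒ qS ⇒ qqS ⇒ qqqS ⇒ qqqqS ⇒ qqqqqS ⇒ qqqqqRRq ⇒ qqqqqShhRq ⇒ qqqqqhhhRq ⇒ qqqqqhhhuq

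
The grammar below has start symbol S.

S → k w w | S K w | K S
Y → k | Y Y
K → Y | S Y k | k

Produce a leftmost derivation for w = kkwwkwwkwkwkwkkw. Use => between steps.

S => KS => YS => kS => kSKw => kkwwKw => kkwwSYkw => kkwwSKwYkw => kkwwSKwKwYkw => kkwwSKwKwKwYkw => kkwwkwwKwKwKwYkw => kkwwkwwkwKwKwYkw => kkwwkwwkwkwKwYkw => kkwwkwwkwkwkwYkw => kkwwkwwkwkwkwkkw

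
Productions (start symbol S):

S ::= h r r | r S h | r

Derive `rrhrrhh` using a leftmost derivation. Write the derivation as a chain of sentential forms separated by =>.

S => rSh => rrShh => rrhrrhh

S => rSh   [S ::= r S h]
rSh => rrShh   [S ::= r S h]
rrShh => rrhrrhh   [S ::= h r r]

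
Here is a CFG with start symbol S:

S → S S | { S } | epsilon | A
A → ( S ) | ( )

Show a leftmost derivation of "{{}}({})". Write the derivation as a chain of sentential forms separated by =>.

S => SS   [S → S S]
SS => {S}S   [S → { S }]
{S}S => {{S}}S   [S → { S }]
{{S}}S => {{}}S   [S → epsilon]
{{}}S => {{}}A   [S → A]
{{}}A => {{}}(S)   [A → ( S )]
{{}}(S) => {{}}({S})   [S → { S }]
{{}}({S}) => {{}}({})   [S → epsilon]

S => SS => {S}S => {{S}}S => {{}}S => {{}}A => {{}}(S) => {{}}({S}) => {{}}({})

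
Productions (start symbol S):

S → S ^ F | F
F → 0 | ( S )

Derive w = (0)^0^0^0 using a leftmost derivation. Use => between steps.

S => S^F => S^F^F => S^F^F^F => F^F^F^F => (S)^F^F^F => (F)^F^F^F => (0)^F^F^F => (0)^0^F^F => (0)^0^0^F => (0)^0^0^0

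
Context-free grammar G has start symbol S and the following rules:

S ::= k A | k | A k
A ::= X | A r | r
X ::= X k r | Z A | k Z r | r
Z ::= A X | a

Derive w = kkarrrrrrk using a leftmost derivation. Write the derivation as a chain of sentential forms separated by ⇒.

S ⇒ Ak ⇒ Ark ⇒ Arrk ⇒ Arrrk ⇒ Xrrrk ⇒ kZrrrrk ⇒ kAXrrrrk ⇒ kXXrrrrk ⇒ kkZrXrrrrk ⇒ kkarXrrrrk ⇒ kkarrrrrrk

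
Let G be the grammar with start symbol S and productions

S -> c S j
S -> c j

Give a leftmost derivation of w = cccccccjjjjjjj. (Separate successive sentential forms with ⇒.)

S ⇒ cSj ⇒ ccSjj ⇒ cccSjjj ⇒ ccccSjjjj ⇒ cccccSjjjjj ⇒ ccccccSjjjjjj ⇒ cccccccjjjjjjj

S ⇒ cSj   [S -> c S j]
cSj ⇒ ccSjj   [S -> c S j]
ccSjj ⇒ cccSjjj   [S -> c S j]
cccSjjj ⇒ ccccSjjjj   [S -> c S j]
ccccSjjjj ⇒ cccccSjjjjj   [S -> c S j]
cccccSjjjjj ⇒ ccccccSjjjjjj   [S -> c S j]
ccccccSjjjjjj ⇒ cccccccjjjjjjj   [S -> c j]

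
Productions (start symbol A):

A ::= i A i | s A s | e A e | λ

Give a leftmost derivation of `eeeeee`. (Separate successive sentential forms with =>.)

A=>eAe=>eeAee=>eeeAeee=>eeeeee

A => eAe   [A ::= e A e]
eAe => eeAee   [A ::= e A e]
eeAee => eeeAeee   [A ::= e A e]
eeeAeee => eeeeee   [A ::= λ]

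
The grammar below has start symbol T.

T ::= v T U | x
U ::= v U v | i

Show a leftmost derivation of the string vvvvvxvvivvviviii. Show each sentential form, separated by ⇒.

T ⇒ vTU   [T ::= v T U]
vTU ⇒ vvTUU   [T ::= v T U]
vvTUU ⇒ vvvTUUU   [T ::= v T U]
vvvTUUU ⇒ vvvvTUUUU   [T ::= v T U]
vvvvTUUUU ⇒ vvvvvTUUUUU   [T ::= v T U]
vvvvvTUUUUU ⇒ vvvvvxUUUUU   [T ::= x]
vvvvvxUUUUU ⇒ vvvvvxvUvUUUU   [U ::= v U v]
vvvvvxvUvUUUU ⇒ vvvvvxvvUvvUUUU   [U ::= v U v]
vvvvvxvvUvvUUUU ⇒ vvvvvxvvivvUUUU   [U ::= i]
vvvvvxvvivvUUUU ⇒ vvvvvxvvivvvUvUUU   [U ::= v U v]
vvvvvxvvivvvUvUUU ⇒ vvvvvxvvivvvivUUU   [U ::= i]
vvvvvxvvivvvivUUU ⇒ vvvvvxvvivvviviUU   [U ::= i]
vvvvvxvvivvviviUU ⇒ vvvvvxvvivvviviiU   [U ::= i]
vvvvvxvvivvviviiU ⇒ vvvvvxvvivvviviii   [U ::= i]

T ⇒ vTU ⇒ vvTUU ⇒ vvvTUUU ⇒ vvvvTUUUU ⇒ vvvvvTUUUUU ⇒ vvvvvxUUUUU ⇒ vvvvvxvUvUUUU ⇒ vvvvvxvvUvvUUUU ⇒ vvvvvxvvivvUUUU ⇒ vvvvvxvvivvvUvUUU ⇒ vvvvvxvvivvvivUUU ⇒ vvvvvxvvivvviviUU ⇒ vvvvvxvvivvviviiU ⇒ vvvvvxvvivvviviii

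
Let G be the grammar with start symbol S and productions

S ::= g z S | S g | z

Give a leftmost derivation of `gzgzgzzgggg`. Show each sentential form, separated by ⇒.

S ⇒ Sg ⇒ Sgg ⇒ gzSgg ⇒ gzgzSgg ⇒ gzgzgzSgg ⇒ gzgzgzSggg ⇒ gzgzgzSgggg ⇒ gzgzgzzgggg

S ⇒ Sg   [S ::= S g]
Sg ⇒ Sgg   [S ::= S g]
Sgg ⇒ gzSgg   [S ::= g z S]
gzSgg ⇒ gzgzSgg   [S ::= g z S]
gzgzSgg ⇒ gzgzgzSgg   [S ::= g z S]
gzgzgzSgg ⇒ gzgzgzSggg   [S ::= S g]
gzgzgzSggg ⇒ gzgzgzSgggg   [S ::= S g]
gzgzgzSgggg ⇒ gzgzgzzgggg   [S ::= z]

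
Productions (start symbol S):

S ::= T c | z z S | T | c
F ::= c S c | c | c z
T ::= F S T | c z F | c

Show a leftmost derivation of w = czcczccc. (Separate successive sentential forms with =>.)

S=>T=>czF=>czcSc=>czcTc=>czcFSTc=>czcczSTc=>czcczTTc=>czcczcTc=>czcczccc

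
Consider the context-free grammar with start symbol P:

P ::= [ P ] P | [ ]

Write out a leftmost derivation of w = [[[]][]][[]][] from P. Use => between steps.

P => [P]P   [P ::= [ P ] P]
[P]P => [[P]P]P   [P ::= [ P ] P]
[[P]P]P => [[[]]P]P   [P ::= [ ]]
[[[]]P]P => [[[]][]]P   [P ::= [ ]]
[[[]][]]P => [[[]][]][P]P   [P ::= [ P ] P]
[[[]][]][P]P => [[[]][]][[]]P   [P ::= [ ]]
[[[]][]][[]]P => [[[]][]][[]][]   [P ::= [ ]]

P => [P]P => [[P]P]P => [[[]]P]P => [[[]][]]P => [[[]][]][P]P => [[[]][]][[]]P => [[[]][]][[]][]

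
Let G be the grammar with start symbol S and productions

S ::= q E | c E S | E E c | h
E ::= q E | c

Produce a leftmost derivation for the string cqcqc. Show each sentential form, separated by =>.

S=>cES=>cqES=>cqcS=>cqcqE=>cqcqc

S => cES   [S ::= c E S]
cES => cqES   [E ::= q E]
cqES => cqcS   [E ::= c]
cqcS => cqcqE   [S ::= q E]
cqcqE => cqcqc   [E ::= c]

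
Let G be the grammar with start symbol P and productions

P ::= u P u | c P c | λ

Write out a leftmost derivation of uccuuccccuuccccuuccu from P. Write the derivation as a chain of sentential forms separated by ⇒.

P ⇒ uPu ⇒ ucPcu ⇒ uccPccu ⇒ uccuPuccu ⇒ uccuuPuuccu ⇒ uccuucPcuuccu ⇒ uccuuccPccuuccu ⇒ uccuucccPcccuuccu ⇒ uccuuccccPccccuuccu ⇒ uccuuccccuPuccccuuccu ⇒ uccuuccccuuccccuuccu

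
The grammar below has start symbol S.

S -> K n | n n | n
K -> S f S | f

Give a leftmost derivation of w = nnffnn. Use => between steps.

S => Kn => SfSn => nnfSn => nnfKnn => nnffnn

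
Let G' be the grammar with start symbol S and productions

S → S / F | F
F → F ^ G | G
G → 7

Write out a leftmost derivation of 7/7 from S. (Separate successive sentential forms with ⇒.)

S ⇒ S/F ⇒ F/F ⇒ G/F ⇒ 7/F ⇒ 7/G ⇒ 7/7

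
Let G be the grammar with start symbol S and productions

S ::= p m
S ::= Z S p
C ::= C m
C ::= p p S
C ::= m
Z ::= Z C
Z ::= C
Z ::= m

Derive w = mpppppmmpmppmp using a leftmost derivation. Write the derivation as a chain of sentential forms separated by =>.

S => ZSp   [S ::= Z S p]
ZSp => ZCSp   [Z ::= Z C]
ZCSp => CCSp   [Z ::= C]
CCSp => mCSp   [C ::= m]
mCSp => mppSSp   [C ::= p p S]
mppSSp => mppZSpSp   [S ::= Z S p]
mppZSpSp => mppCSpSp   [Z ::= C]
mppCSpSp => mppCmSpSp   [C ::= C m]
mppCmSpSp => mppppSmSpSp   [C ::= p p S]
mppppSmSpSp => mpppppmmSpSp   [S ::= p m]
mpppppmmSpSp => mpppppmmpmpSp   [S ::= p m]
mpppppmmpmpSp => mpppppmmpmppmp   [S ::= p m]

S => ZSp => ZCSp => CCSp => mCSp => mppSSp => mppZSpSp => mppCSpSp => mppCmSpSp => mppppSmSpSp => mpppppmmSpSp => mpppppmmpmpSp => mpppppmmpmppmp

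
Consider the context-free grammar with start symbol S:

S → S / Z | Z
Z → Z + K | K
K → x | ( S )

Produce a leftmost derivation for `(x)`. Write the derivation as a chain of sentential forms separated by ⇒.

S ⇒ Z ⇒ K ⇒ (S) ⇒ (Z) ⇒ (K) ⇒ (x)

S ⇒ Z   [S → Z]
Z ⇒ K   [Z → K]
K ⇒ (S)   [K → ( S )]
(S) ⇒ (Z)   [S → Z]
(Z) ⇒ (K)   [Z → K]
(K) ⇒ (x)   [K → x]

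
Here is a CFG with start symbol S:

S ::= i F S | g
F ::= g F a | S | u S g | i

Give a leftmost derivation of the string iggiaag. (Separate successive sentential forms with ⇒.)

S⇒iFS⇒igFaS⇒iggFaaS⇒iggiaaS⇒iggiaag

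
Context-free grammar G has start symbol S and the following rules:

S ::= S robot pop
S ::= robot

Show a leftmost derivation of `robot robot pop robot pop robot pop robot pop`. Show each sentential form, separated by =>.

S => S robot pop => S robot pop robot pop => S robot pop robot pop robot pop => S robot pop robot pop robot pop robot pop => robot robot pop robot pop robot pop robot pop

S => S robot pop   [S ::= S robot pop]
S robot pop => S robot pop robot pop   [S ::= S robot pop]
S robot pop robot pop => S robot pop robot pop robot pop   [S ::= S robot pop]
S robot pop robot pop robot pop => S robot pop robot pop robot pop robot pop   [S ::= S robot pop]
S robot pop robot pop robot pop robot pop => robot robot pop robot pop robot pop robot pop   [S ::= robot]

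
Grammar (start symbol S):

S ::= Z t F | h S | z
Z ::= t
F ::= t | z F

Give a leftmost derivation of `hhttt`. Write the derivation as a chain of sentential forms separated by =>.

S => hS   [S ::= h S]
hS => hhS   [S ::= h S]
hhS => hhZtF   [S ::= Z t F]
hhZtF => hhttF   [Z ::= t]
hhttF => hhttt   [F ::= t]

S => hS => hhS => hhZtF => hhttF => hhttt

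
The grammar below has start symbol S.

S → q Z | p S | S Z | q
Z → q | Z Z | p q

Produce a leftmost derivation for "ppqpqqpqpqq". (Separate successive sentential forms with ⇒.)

S ⇒ SZ   [S → S Z]
SZ ⇒ pSZ   [S → p S]
pSZ ⇒ ppSZ   [S → p S]
ppSZ ⇒ ppSZZ   [S → S Z]
ppSZZ ⇒ ppqZZZ   [S → q Z]
ppqZZZ ⇒ ppqpqZZ   [Z → p q]
ppqpqZZ ⇒ ppqpqqZ   [Z → q]
ppqpqqZ ⇒ ppqpqqZZ   [Z → Z Z]
ppqpqqZZ ⇒ ppqpqqZZZ   [Z → Z Z]
ppqpqqZZZ ⇒ ppqpqqpqZZ   [Z → p q]
ppqpqqpqZZ ⇒ ppqpqqpqpqZ   [Z → p q]
ppqpqqpqpqZ ⇒ ppqpqqpqpqq   [Z → q]

S⇒SZ⇒pSZ⇒ppSZ⇒ppSZZ⇒ppqZZZ⇒ppqpqZZ⇒ppqpqqZ⇒ppqpqqZZ⇒ppqpqqZZZ⇒ppqpqqpqZZ⇒ppqpqqpqpqZ⇒ppqpqqpqpqq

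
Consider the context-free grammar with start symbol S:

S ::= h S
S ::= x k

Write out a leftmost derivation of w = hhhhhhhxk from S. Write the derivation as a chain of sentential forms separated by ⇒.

S ⇒ hS ⇒ hhS ⇒ hhhS ⇒ hhhhS ⇒ hhhhhS ⇒ hhhhhhS ⇒ hhhhhhhS ⇒ hhhhhhhxk

S ⇒ hS   [S ::= h S]
hS ⇒ hhS   [S ::= h S]
hhS ⇒ hhhS   [S ::= h S]
hhhS ⇒ hhhhS   [S ::= h S]
hhhhS ⇒ hhhhhS   [S ::= h S]
hhhhhS ⇒ hhhhhhS   [S ::= h S]
hhhhhhS ⇒ hhhhhhhS   [S ::= h S]
hhhhhhhS ⇒ hhhhhhhxk   [S ::= x k]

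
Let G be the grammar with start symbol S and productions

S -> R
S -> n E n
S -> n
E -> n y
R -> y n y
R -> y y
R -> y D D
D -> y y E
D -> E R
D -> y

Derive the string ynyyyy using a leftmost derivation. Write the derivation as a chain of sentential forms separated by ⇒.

S ⇒ R ⇒ yDD ⇒ yERD ⇒ ynyRD ⇒ ynyyyD ⇒ ynyyyy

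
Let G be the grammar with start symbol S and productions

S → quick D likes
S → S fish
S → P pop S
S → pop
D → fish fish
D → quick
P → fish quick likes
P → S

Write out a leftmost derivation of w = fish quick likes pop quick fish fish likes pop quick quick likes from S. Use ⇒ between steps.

S ⇒ P pop S ⇒ fish quick likes pop S ⇒ fish quick likes pop P pop S ⇒ fish quick likes pop S pop S ⇒ fish quick likes pop quick D likes pop S ⇒ fish quick likes pop quick fish fish likes pop S ⇒ fish quick likes pop quick fish fish likes pop quick D likes ⇒ fish quick likes pop quick fish fish likes pop quick quick likes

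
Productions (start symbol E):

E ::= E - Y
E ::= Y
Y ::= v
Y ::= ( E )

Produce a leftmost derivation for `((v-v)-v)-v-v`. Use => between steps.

E => E-Y => E-Y-Y => Y-Y-Y => (E)-Y-Y => (E-Y)-Y-Y => (Y-Y)-Y-Y => ((E)-Y)-Y-Y => ((E-Y)-Y)-Y-Y => ((Y-Y)-Y)-Y-Y => ((v-Y)-Y)-Y-Y => ((v-v)-Y)-Y-Y => ((v-v)-v)-Y-Y => ((v-v)-v)-v-Y => ((v-v)-v)-v-v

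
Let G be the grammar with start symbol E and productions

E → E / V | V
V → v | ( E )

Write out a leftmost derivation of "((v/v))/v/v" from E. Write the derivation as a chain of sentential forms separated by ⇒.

E⇒E/V⇒E/V/V⇒V/V/V⇒(E)/V/V⇒(V)/V/V⇒((E))/V/V⇒((E/V))/V/V⇒((V/V))/V/V⇒((v/V))/V/V⇒((v/v))/V/V⇒((v/v))/v/V⇒((v/v))/v/v

E ⇒ E/V   [E → E / V]
E/V ⇒ E/V/V   [E → E / V]
E/V/V ⇒ V/V/V   [E → V]
V/V/V ⇒ (E)/V/V   [V → ( E )]
(E)/V/V ⇒ (V)/V/V   [E → V]
(V)/V/V ⇒ ((E))/V/V   [V → ( E )]
((E))/V/V ⇒ ((E/V))/V/V   [E → E / V]
((E/V))/V/V ⇒ ((V/V))/V/V   [E → V]
((V/V))/V/V ⇒ ((v/V))/V/V   [V → v]
((v/V))/V/V ⇒ ((v/v))/V/V   [V → v]
((v/v))/V/V ⇒ ((v/v))/v/V   [V → v]
((v/v))/v/V ⇒ ((v/v))/v/v   [V → v]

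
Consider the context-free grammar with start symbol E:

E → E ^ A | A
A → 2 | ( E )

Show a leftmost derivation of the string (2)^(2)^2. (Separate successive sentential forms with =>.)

E => E^A   [E → E ^ A]
E^A => E^A^A   [E → E ^ A]
E^A^A => A^A^A   [E → A]
A^A^A => (E)^A^A   [A → ( E )]
(E)^A^A => (A)^A^A   [E → A]
(A)^A^A => (2)^A^A   [A → 2]
(2)^A^A => (2)^(E)^A   [A → ( E )]
(2)^(E)^A => (2)^(A)^A   [E → A]
(2)^(A)^A => (2)^(2)^A   [A → 2]
(2)^(2)^A => (2)^(2)^2   [A → 2]

E => E^A => E^A^A => A^A^A => (E)^A^A => (A)^A^A => (2)^A^A => (2)^(E)^A => (2)^(A)^A => (2)^(2)^A => (2)^(2)^2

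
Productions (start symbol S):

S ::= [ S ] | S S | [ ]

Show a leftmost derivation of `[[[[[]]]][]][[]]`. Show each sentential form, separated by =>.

S => SS => [S]S => [SS]S => [[S]S]S => [[[S]]S]S => [[[[S]]]S]S => [[[[[]]]]S]S => [[[[[]]]][]]S => [[[[[]]]][]][S] => [[[[[]]]][]][[]]

S => SS   [S ::= S S]
SS => [S]S   [S ::= [ S ]]
[S]S => [SS]S   [S ::= S S]
[SS]S => [[S]S]S   [S ::= [ S ]]
[[S]S]S => [[[S]]S]S   [S ::= [ S ]]
[[[S]]S]S => [[[[S]]]S]S   [S ::= [ S ]]
[[[[S]]]S]S => [[[[[]]]]S]S   [S ::= [ ]]
[[[[[]]]]S]S => [[[[[]]]][]]S   [S ::= [ ]]
[[[[[]]]][]]S => [[[[[]]]][]][S]   [S ::= [ S ]]
[[[[[]]]][]][S] => [[[[[]]]][]][[]]   [S ::= [ ]]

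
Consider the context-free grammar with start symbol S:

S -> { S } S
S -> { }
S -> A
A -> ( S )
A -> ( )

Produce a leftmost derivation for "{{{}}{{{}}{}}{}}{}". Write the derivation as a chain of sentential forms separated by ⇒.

S⇒{S}S⇒{{S}S}S⇒{{{}}S}S⇒{{{}}{S}S}S⇒{{{}}{{S}S}S}S⇒{{{}}{{{}}S}S}S⇒{{{}}{{{}}{}}S}S⇒{{{}}{{{}}{}}{}}S⇒{{{}}{{{}}{}}{}}{}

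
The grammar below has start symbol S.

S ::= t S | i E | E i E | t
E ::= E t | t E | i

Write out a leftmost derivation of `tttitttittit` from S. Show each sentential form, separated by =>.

S => EiE => tEiE => tEtiE => ttEtiE => ttEttiE => ttEtttiE => tttEtttiE => tttitttiE => tttitttiEt => tttitttitEt => tttitttittEt => tttitttittit

S => EiE   [S ::= E i E]
EiE => tEiE   [E ::= t E]
tEiE => tEtiE   [E ::= E t]
tEtiE => ttEtiE   [E ::= t E]
ttEtiE => ttEttiE   [E ::= E t]
ttEttiE => ttEtttiE   [E ::= E t]
ttEtttiE => tttEtttiE   [E ::= t E]
tttEtttiE => tttitttiE   [E ::= i]
tttitttiE => tttitttiEt   [E ::= E t]
tttitttiEt => tttitttitEt   [E ::= t E]
tttitttitEt => tttitttittEt   [E ::= t E]
tttitttittEt => tttitttittit   [E ::= i]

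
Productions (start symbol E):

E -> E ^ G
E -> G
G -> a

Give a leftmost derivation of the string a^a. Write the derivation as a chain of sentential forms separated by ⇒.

E ⇒ E^G ⇒ G^G ⇒ a^G ⇒ a^a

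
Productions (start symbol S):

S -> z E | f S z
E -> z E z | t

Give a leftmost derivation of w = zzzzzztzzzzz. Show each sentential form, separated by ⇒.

S⇒zE⇒zzEz⇒zzzEzz⇒zzzzEzzz⇒zzzzzEzzzz⇒zzzzzzEzzzzz⇒zzzzzztzzzzz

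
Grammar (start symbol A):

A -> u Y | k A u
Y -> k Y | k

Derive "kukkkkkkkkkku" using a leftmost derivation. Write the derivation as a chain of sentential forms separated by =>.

A => kAu => kuYu => kukYu => kukkYu => kukkkYu => kukkkkYu => kukkkkkYu => kukkkkkkYu => kukkkkkkkYu => kukkkkkkkkYu => kukkkkkkkkkYu => kukkkkkkkkkku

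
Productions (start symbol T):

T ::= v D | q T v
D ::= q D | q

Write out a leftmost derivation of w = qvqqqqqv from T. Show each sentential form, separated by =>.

T => qTv   [T ::= q T v]
qTv => qvDv   [T ::= v D]
qvDv => qvqDv   [D ::= q D]
qvqDv => qvqqDv   [D ::= q D]
qvqqDv => qvqqqDv   [D ::= q D]
qvqqqDv => qvqqqqDv   [D ::= q D]
qvqqqqDv => qvqqqqqv   [D ::= q]

T => qTv => qvDv => qvqDv => qvqqDv => qvqqqDv => qvqqqqDv => qvqqqqqv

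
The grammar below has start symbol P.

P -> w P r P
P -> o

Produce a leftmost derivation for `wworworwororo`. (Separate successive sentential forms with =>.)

P => wPrP   [P -> w P r P]
wPrP => wwPrPrP   [P -> w P r P]
wwPrPrP => wworPrP   [P -> o]
wworPrP => wworwPrPrP   [P -> w P r P]
wworwPrPrP => wworworPrP   [P -> o]
wworworPrP => wworworwPrPrP   [P -> w P r P]
wworworwPrPrP => wworworworPrP   [P -> o]
wworworworPrP => wworworwororP   [P -> o]
wworworwororP => wworworwororo   [P -> o]

P => wPrP => wwPrPrP => wworPrP => wworwPrPrP => wworworPrP => wworworwPrPrP => wworworworPrP => wworworwororP => wworworwororo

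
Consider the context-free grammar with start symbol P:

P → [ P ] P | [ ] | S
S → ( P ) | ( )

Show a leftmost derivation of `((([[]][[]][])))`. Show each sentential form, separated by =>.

P => S   [P → S]
S => (P)   [S → ( P )]
(P) => (S)   [P → S]
(S) => ((P))   [S → ( P )]
((P)) => ((S))   [P → S]
((S)) => (((P)))   [S → ( P )]
(((P))) => ((([P]P)))   [P → [ P ] P]
((([P]P))) => ((([[]]P)))   [P → [ ]]
((([[]]P))) => ((([[]][P]P)))   [P → [ P ] P]
((([[]][P]P))) => ((([[]][[]]P)))   [P → [ ]]
((([[]][[]]P))) => ((([[]][[]][])))   [P → [ ]]

P => S => (P) => (S) => ((P)) => ((S)) => (((P))) => ((([P]P))) => ((([[]]P))) => ((([[]][P]P))) => ((([[]][[]]P))) => ((([[]][[]][])))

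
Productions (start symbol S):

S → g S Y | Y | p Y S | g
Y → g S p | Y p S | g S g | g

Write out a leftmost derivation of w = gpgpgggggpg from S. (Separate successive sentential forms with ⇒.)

S ⇒ Y ⇒ YpS ⇒ YpSpS ⇒ gpSpS ⇒ gpgSYpS ⇒ gpgpYSYpS ⇒ gpgpgSgSYpS ⇒ gpgpgggSYpS ⇒ gpgpgggYYpS ⇒ gpgpggggYpS ⇒ gpgpgggggpS ⇒ gpgpgggggpg

S ⇒ Y   [S → Y]
Y ⇒ YpS   [Y → Y p S]
YpS ⇒ YpSpS   [Y → Y p S]
YpSpS ⇒ gpSpS   [Y → g]
gpSpS ⇒ gpgSYpS   [S → g S Y]
gpgSYpS ⇒ gpgpYSYpS   [S → p Y S]
gpgpYSYpS ⇒ gpgpgSgSYpS   [Y → g S g]
gpgpgSgSYpS ⇒ gpgpgggSYpS   [S → g]
gpgpgggSYpS ⇒ gpgpgggYYpS   [S → Y]
gpgpgggYYpS ⇒ gpgpggggYpS   [Y → g]
gpgpggggYpS ⇒ gpgpgggggpS   [Y → g]
gpgpgggggpS ⇒ gpgpgggggpg   [S → g]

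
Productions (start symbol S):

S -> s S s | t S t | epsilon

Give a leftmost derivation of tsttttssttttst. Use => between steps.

S => tSt   [S -> t S t]
tSt => tsSst   [S -> s S s]
tsSst => tstStst   [S -> t S t]
tstStst => tsttSttst   [S -> t S t]
tsttSttst => tstttStttst   [S -> t S t]
tstttStttst => tsttttSttttst   [S -> t S t]
tsttttSttttst => tsttttsSsttttst   [S -> s S s]
tsttttsSsttttst => tsttttssttttst   [S -> epsilon]

S => tSt => tsSst => tstStst => tsttSttst => tstttStttst => tsttttSttttst => tsttttsSsttttst => tsttttssttttst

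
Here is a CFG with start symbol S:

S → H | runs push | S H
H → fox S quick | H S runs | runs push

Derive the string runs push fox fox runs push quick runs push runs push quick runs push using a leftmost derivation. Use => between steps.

S => S H => S H H => runs push H H => runs push fox S quick H => runs push fox S H quick H => runs push fox S H H quick H => runs push fox H H H quick H => runs push fox fox S quick H H quick H => runs push fox fox runs push quick H H quick H => runs push fox fox runs push quick runs push H quick H => runs push fox fox runs push quick runs push runs push quick H => runs push fox fox runs push quick runs push runs push quick runs push

S => S H   [S → S H]
S H => S H H   [S → S H]
S H H => runs push H H   [S → runs push]
runs push H H => runs push fox S quick H   [H → fox S quick]
runs push fox S quick H => runs push fox S H quick H   [S → S H]
runs push fox S H quick H => runs push fox S H H quick H   [S → S H]
runs push fox S H H quick H => runs push fox H H H quick H   [S → H]
runs push fox H H H quick H => runs push fox fox S quick H H quick H   [H → fox S quick]
runs push fox fox S quick H H quick H => runs push fox fox runs push quick H H quick H   [S → runs push]
runs push fox fox runs push quick H H quick H => runs push fox fox runs push quick runs push H quick H   [H → runs push]
runs push fox fox runs push quick runs push H quick H => runs push fox fox runs push quick runs push runs push quick H   [H → runs push]
runs push fox fox runs push quick runs push runs push quick H => runs push fox fox runs push quick runs push runs push quick runs push   [H → runs push]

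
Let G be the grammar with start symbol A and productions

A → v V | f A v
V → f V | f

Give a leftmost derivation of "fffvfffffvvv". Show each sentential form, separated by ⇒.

A ⇒ fAv ⇒ ffAvv ⇒ fffAvvv ⇒ fffvVvvv ⇒ fffvfVvvv ⇒ fffvffVvvv ⇒ fffvfffVvvv ⇒ fffvffffVvvv ⇒ fffvfffffvvv

A ⇒ fAv   [A → f A v]
fAv ⇒ ffAvv   [A → f A v]
ffAvv ⇒ fffAvvv   [A → f A v]
fffAvvv ⇒ fffvVvvv   [A → v V]
fffvVvvv ⇒ fffvfVvvv   [V → f V]
fffvfVvvv ⇒ fffvffVvvv   [V → f V]
fffvffVvvv ⇒ fffvfffVvvv   [V → f V]
fffvfffVvvv ⇒ fffvffffVvvv   [V → f V]
fffvffffVvvv ⇒ fffvfffffvvv   [V → f]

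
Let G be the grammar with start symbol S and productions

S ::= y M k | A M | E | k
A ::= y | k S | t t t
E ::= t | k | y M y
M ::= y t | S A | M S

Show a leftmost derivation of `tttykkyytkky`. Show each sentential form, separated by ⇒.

S ⇒ AM   [S ::= A M]
AM ⇒ tttM   [A ::= t t t]
tttM ⇒ tttSA   [M ::= S A]
tttSA ⇒ tttyMkA   [S ::= y M k]
tttyMkA ⇒ tttySAkA   [M ::= S A]
tttySAkA ⇒ tttykAkA   [S ::= k]
tttykAkA ⇒ tttykkSkA   [A ::= k S]
tttykkSkA ⇒ tttykkyMkkA   [S ::= y M k]
tttykkyMkkA ⇒ tttykkyytkkA   [M ::= y t]
tttykkyytkkA ⇒ tttykkyytkky   [A ::= y]

S⇒AM⇒tttM⇒tttSA⇒tttyMkA⇒tttySAkA⇒tttykAkA⇒tttykkSkA⇒tttykkyMkkA⇒tttykkyytkkA⇒tttykkyytkky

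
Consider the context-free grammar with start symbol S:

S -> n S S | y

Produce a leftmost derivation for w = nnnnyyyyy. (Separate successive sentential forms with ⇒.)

S ⇒ nSS ⇒ nnSSS ⇒ nnnSSSS ⇒ nnnnSSSSS ⇒ nnnnySSSS ⇒ nnnnyySSS ⇒ nnnnyyySS ⇒ nnnnyyyyS ⇒ nnnnyyyyy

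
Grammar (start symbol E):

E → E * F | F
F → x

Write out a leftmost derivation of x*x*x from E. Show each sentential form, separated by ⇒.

E ⇒ E*F   [E → E * F]
E*F ⇒ E*F*F   [E → E * F]
E*F*F ⇒ F*F*F   [E → F]
F*F*F ⇒ x*F*F   [F → x]
x*F*F ⇒ x*x*F   [F → x]
x*x*F ⇒ x*x*x   [F → x]

E ⇒ E*F ⇒ E*F*F ⇒ F*F*F ⇒ x*F*F ⇒ x*x*F ⇒ x*x*x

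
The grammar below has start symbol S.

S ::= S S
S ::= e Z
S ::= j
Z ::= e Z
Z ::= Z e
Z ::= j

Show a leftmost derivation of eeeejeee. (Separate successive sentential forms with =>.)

S => eZ   [S ::= e Z]
eZ => eeZ   [Z ::= e Z]
eeZ => eeeZ   [Z ::= e Z]
eeeZ => eeeZe   [Z ::= Z e]
eeeZe => eeeeZe   [Z ::= e Z]
eeeeZe => eeeeZee   [Z ::= Z e]
eeeeZee => eeeeZeee   [Z ::= Z e]
eeeeZeee => eeeejeee   [Z ::= j]

S => eZ => eeZ => eeeZ => eeeZe => eeeeZe => eeeeZee => eeeeZeee => eeeejeee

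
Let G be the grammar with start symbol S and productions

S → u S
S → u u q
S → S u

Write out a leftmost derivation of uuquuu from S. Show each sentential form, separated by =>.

S => Su => Suu => Suuu => uuquuu

S => Su   [S → S u]
Su => Suu   [S → S u]
Suu => Suuu   [S → S u]
Suuu => uuquuu   [S → u u q]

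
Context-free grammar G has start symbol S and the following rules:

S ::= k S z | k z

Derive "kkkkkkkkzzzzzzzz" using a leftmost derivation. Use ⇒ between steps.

S ⇒ kSz ⇒ kkSzz ⇒ kkkSzzz ⇒ kkkkSzzzz ⇒ kkkkkSzzzzz ⇒ kkkkkkSzzzzzz ⇒ kkkkkkkSzzzzzzz ⇒ kkkkkkkkzzzzzzzz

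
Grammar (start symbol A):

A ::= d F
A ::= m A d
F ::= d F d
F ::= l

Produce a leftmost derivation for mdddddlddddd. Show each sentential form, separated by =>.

A => mAd   [A ::= m A d]
mAd => mdFd   [A ::= d F]
mdFd => mddFdd   [F ::= d F d]
mddFdd => mdddFddd   [F ::= d F d]
mdddFddd => mddddFdddd   [F ::= d F d]
mddddFdddd => mdddddFddddd   [F ::= d F d]
mdddddFddddd => mdddddlddddd   [F ::= l]

A=>mAd=>mdFd=>mddFdd=>mdddFddd=>mddddFdddd=>mdddddFddddd=>mdddddlddddd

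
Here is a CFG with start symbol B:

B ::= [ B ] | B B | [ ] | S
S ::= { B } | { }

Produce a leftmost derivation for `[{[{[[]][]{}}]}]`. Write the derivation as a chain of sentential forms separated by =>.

B => [B]   [B ::= [ B ]]
[B] => [S]   [B ::= S]
[S] => [{B}]   [S ::= { B }]
[{B}] => [{[B]}]   [B ::= [ B ]]
[{[B]}] => [{[S]}]   [B ::= S]
[{[S]}] => [{[{B}]}]   [S ::= { B }]
[{[{B}]}] => [{[{BB}]}]   [B ::= B B]
[{[{BB}]}] => [{[{BBB}]}]   [B ::= B B]
[{[{BBB}]}] => [{[{[B]BB}]}]   [B ::= [ B ]]
[{[{[B]BB}]}] => [{[{[[]]BB}]}]   [B ::= [ ]]
[{[{[[]]BB}]}] => [{[{[[]][]B}]}]   [B ::= [ ]]
[{[{[[]][]B}]}] => [{[{[[]][]S}]}]   [B ::= S]
[{[{[[]][]S}]}] => [{[{[[]][]{}}]}]   [S ::= { }]

B => [B] => [S] => [{B}] => [{[B]}] => [{[S]}] => [{[{B}]}] => [{[{BB}]}] => [{[{BBB}]}] => [{[{[B]BB}]}] => [{[{[[]]BB}]}] => [{[{[[]][]B}]}] => [{[{[[]][]S}]}] => [{[{[[]][]{}}]}]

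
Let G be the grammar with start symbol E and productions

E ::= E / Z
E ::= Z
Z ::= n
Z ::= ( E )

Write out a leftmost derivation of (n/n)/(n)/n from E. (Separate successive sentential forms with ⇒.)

E ⇒ E/Z ⇒ E/Z/Z ⇒ Z/Z/Z ⇒ (E)/Z/Z ⇒ (E/Z)/Z/Z ⇒ (Z/Z)/Z/Z ⇒ (n/Z)/Z/Z ⇒ (n/n)/Z/Z ⇒ (n/n)/(E)/Z ⇒ (n/n)/(Z)/Z ⇒ (n/n)/(n)/Z ⇒ (n/n)/(n)/n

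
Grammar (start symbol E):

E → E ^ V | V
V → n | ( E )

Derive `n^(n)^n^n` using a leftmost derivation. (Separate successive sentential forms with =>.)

E => E^V => E^V^V => E^V^V^V => V^V^V^V => n^V^V^V => n^(E)^V^V => n^(V)^V^V => n^(n)^V^V => n^(n)^n^V => n^(n)^n^n

E => E^V   [E → E ^ V]
E^V => E^V^V   [E → E ^ V]
E^V^V => E^V^V^V   [E → E ^ V]
E^V^V^V => V^V^V^V   [E → V]
V^V^V^V => n^V^V^V   [V → n]
n^V^V^V => n^(E)^V^V   [V → ( E )]
n^(E)^V^V => n^(V)^V^V   [E → V]
n^(V)^V^V => n^(n)^V^V   [V → n]
n^(n)^V^V => n^(n)^n^V   [V → n]
n^(n)^n^V => n^(n)^n^n   [V → n]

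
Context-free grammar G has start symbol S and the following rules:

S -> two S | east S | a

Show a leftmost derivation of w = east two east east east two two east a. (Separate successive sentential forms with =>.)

S => east S => east two S => east two east S => east two east east S => east two east east east S => east two east east east two S => east two east east east two two S => east two east east east two two east S => east two east east east two two east a

S => east S   [S -> east S]
east S => east two S   [S -> two S]
east two S => east two east S   [S -> east S]
east two east S => east two east east S   [S -> east S]
east two east east S => east two east east east S   [S -> east S]
east two east east east S => east two east east east two S   [S -> two S]
east two east east east two S => east two east east east two two S   [S -> two S]
east two east east east two two S => east two east east east two two east S   [S -> east S]
east two east east east two two east S => east two east east east two two east a   [S -> a]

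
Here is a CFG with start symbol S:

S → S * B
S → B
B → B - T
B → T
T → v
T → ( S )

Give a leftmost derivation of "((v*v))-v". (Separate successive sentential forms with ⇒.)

S ⇒ B   [S → B]
B ⇒ B-T   [B → B - T]
B-T ⇒ T-T   [B → T]
T-T ⇒ (S)-T   [T → ( S )]
(S)-T ⇒ (B)-T   [S → B]
(B)-T ⇒ (T)-T   [B → T]
(T)-T ⇒ ((S))-T   [T → ( S )]
((S))-T ⇒ ((S*B))-T   [S → S * B]
((S*B))-T ⇒ ((B*B))-T   [S → B]
((B*B))-T ⇒ ((T*B))-T   [B → T]
((T*B))-T ⇒ ((v*B))-T   [T → v]
((v*B))-T ⇒ ((v*T))-T   [B → T]
((v*T))-T ⇒ ((v*v))-T   [T → v]
((v*v))-T ⇒ ((v*v))-v   [T → v]

S ⇒ B ⇒ B-T ⇒ T-T ⇒ (S)-T ⇒ (B)-T ⇒ (T)-T ⇒ ((S))-T ⇒ ((S*B))-T ⇒ ((B*B))-T ⇒ ((T*B))-T ⇒ ((v*B))-T ⇒ ((v*T))-T ⇒ ((v*v))-T ⇒ ((v*v))-v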